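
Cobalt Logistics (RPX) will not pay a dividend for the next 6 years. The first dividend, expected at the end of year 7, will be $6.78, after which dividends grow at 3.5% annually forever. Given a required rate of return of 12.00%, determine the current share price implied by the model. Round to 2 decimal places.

Deferred-dividend DDM. At t=6 the remaining stream is a growing perpetuity with first payment D_7 = 6.78.
V_6 = D_7/(r−g) = 6.78/(0.12−0.035) = 79.7647
P₀ = V_6/(1+r)^6 = 79.7647/(1+0.12)^6 = 40.4113

$40.41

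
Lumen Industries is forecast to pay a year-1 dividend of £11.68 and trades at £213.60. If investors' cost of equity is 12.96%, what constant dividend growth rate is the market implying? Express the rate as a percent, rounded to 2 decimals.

From P₀ = D₁/(r − g), the implied growth is g = r − D₁/P₀.
g = 0.1296 − 11.68/213.60 = 0.1296 − 0.05468 = 0.07492

7.49%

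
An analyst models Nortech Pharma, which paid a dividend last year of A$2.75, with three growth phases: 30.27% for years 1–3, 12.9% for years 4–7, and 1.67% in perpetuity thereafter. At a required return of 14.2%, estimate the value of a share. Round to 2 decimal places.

Three-stage DDM. Project D₁…D_7; terminal Gordon value at t=7 with g = 0.0167; discount at r = 0.142.
D_1 = 3.5824
D_2 = 4.6668
D_3 = 6.0795
D_4 = 6.8637
D_5 = 7.7491
D_6 = 8.7488
D_7 = 9.8774
TV_7 = 10.0423/(0.142−0.0167) = 80.1463
P₀ = Σ Dₜ/(1+r)ᵗ + TV_7/(1+r)^7 = 58.3046

A$58.30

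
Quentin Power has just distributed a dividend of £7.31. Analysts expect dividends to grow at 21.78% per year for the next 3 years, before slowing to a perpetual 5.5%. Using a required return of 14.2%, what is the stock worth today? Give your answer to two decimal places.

£132.47

Two-stage DDM. Project D₁…D_3 at 0.2178, terminal growth 0.055, discount at r = 0.142.
D_1 = 8.9021
D_2 = 10.8410
D_3 = 13.2022
Terminal value at t=3: TV = D_4/(r−g) = 13.9283/(0.142−0.055) = 160.0953
P₀ = 8.9021/(1+0.142)^1 + 10.8410/(1+0.142)^2 + 13.2022/(1+0.142)^3 + 160.0953/(1+0.142)^3 = 132.4652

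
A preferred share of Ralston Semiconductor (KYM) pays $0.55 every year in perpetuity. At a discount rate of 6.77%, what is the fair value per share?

Zero-growth DDM (perpetuity): P₀ = D/r = 0.55 / 0.0677 = 8.1241

$8.12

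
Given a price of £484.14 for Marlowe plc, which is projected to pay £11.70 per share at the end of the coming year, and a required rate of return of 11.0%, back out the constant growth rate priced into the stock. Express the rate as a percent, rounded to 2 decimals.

8.58%

From P₀ = D₁/(r − g), the implied growth is g = r − D₁/P₀.
g = 0.11 − 11.70/484.14 = 0.11 − 0.02417 = 0.08583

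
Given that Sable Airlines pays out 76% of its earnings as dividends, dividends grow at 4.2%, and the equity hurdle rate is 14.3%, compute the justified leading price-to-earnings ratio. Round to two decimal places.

Justified leading P/E = b/(r−g) = 0.76/(0.143−0.042) = 7.5248

7.52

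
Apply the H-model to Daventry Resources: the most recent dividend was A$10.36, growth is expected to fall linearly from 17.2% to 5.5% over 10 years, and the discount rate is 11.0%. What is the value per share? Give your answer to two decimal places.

H-model: P₀ = D₀[(1+g_L) + H(g_S−g_L)]/(r−g_L), with H = 10/2 = 5.
P₀ = 10.36 × [(1+0.055) + 5×(0.172−0.055)] / (0.11−0.055)
   = 10.36 × 1.6400 / 0.055 = 308.9164

A$308.92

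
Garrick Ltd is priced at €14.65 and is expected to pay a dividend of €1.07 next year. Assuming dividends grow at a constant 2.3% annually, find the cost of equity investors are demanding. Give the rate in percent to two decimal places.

9.60%

Rearranging the constant-growth DDM: r = D₁/P₀ + g.
r = 1.0700 / 14.65 + 0.023 = 0.07304 + 0.023 = 0.09604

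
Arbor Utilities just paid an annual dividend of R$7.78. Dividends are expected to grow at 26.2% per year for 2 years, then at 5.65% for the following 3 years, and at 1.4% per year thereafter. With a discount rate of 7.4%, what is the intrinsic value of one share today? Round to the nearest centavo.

R$223.88

Three-stage DDM. Project D₁…D_5; terminal Gordon value at t=5 with g = 0.014; discount at r = 0.074.
D_1 = 9.8184
D_2 = 12.3908
D_3 = 13.0908
D_4 = 13.8305
D_5 = 14.6119
TV_5 = 14.8165/(0.074−0.014) = 246.9412
P₀ = Σ Dₜ/(1+r)ᵗ + TV_5/(1+r)^5 = 223.8828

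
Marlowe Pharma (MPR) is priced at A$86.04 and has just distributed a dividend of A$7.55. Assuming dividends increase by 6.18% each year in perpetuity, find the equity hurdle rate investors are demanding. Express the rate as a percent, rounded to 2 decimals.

15.50%

Rearranging the constant-growth DDM: r = D₁/P₀ + g.
D₁ = 7.55 × (1 + 0.0618) = 8.0166.
r = 8.0166 / 86.04 + 0.0618 = 0.09317 + 0.0618 = 0.15497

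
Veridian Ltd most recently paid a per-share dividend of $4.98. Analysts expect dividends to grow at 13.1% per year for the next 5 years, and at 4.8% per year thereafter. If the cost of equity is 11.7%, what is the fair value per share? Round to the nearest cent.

$106.35

Two-stage DDM. Project D₁…D_5 at 0.131, terminal growth 0.048, discount at r = 0.117.
D_1 = 5.6324
D_2 = 6.3702
D_3 = 7.2047
D_4 = 8.1485
D_5 = 9.2160
Terminal value at t=5: TV = D_6/(r−g) = 9.6584/(0.117−0.048) = 139.9763
P₀ = 5.6324/(1+0.117)^1 + 6.3702/(1+0.117)^2 + 7.2047/(1+0.117)^3 + 8.1485/(1+0.117)^4 + 9.2160/(1+0.117)^5 + 139.9763/(1+0.117)^5 = 106.3507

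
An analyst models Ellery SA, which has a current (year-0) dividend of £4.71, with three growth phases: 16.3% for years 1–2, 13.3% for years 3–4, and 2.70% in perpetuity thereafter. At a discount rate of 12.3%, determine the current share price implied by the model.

£75.17

Three-stage DDM. Project D₁…D_4; terminal Gordon value at t=4 with g = 0.027; discount at r = 0.123.
D_1 = 5.4777
D_2 = 6.3706
D_3 = 7.2179
D_4 = 8.1779
TV_4 = 8.3987/(0.123−0.027) = 87.4862
P₀ = Σ Dₜ/(1+r)ᵗ + TV_4/(1+r)^4 = 75.1749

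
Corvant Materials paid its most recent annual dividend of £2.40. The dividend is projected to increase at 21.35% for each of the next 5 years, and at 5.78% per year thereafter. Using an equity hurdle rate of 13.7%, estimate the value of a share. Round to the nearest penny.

Two-stage DDM. Project D₁…D_5 at 0.2135, terminal growth 0.0578, discount at r = 0.137.
D_1 = 2.9124
D_2 = 3.5342
D_3 = 4.2887
D_4 = 5.2044
D_5 = 6.3155
Terminal value at t=5: TV = D_6/(r−g) = 6.6806/(0.137−0.0578) = 84.3507
P₀ = 2.9124/(1+0.137)^1 + 3.5342/(1+0.137)^2 + 4.2887/(1+0.137)^3 + 5.2044/(1+0.137)^4 + 6.3155/(1+0.137)^5 + 84.3507/(1+0.137)^5 = 59.0408

£59.04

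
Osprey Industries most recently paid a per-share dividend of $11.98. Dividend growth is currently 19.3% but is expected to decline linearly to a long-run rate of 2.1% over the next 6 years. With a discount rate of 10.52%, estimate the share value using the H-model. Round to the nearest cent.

H-model: P₀ = D₀[(1+g_L) + H(g_S−g_L)]/(r−g_L), with H = 6/2 = 3.
P₀ = 11.98 × [(1+0.021) + 3×(0.193−0.021)] / (0.1052−0.021)
   = 11.98 × 1.5370 / 0.0842 = 218.6848

$218.68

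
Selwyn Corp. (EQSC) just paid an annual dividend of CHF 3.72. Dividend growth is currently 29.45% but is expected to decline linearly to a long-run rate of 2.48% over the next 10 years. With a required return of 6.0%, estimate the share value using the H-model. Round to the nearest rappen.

H-model: P₀ = D₀[(1+g_L) + H(g_S−g_L)]/(r−g_L), with H = 10/2 = 5.
P₀ = 3.72 × [(1+0.0248) + 5×(0.2945−0.0248)] / (0.06−0.0248)
   = 3.72 × 2.3733 / 0.0352 = 250.8147

CHF 250.81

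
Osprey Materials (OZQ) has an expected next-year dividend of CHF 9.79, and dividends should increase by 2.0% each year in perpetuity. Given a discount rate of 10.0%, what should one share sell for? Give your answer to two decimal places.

CHF 122.37

Gordon growth model: P₀ = D₁/(r − g), with D₁ = 9.79 given directly.
P₀ = 9.7900 / (0.1 − 0.02) = 9.7900 / 0.08 = 122.3750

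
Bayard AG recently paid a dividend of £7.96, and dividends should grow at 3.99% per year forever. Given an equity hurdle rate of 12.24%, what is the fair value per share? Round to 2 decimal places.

Gordon growth model: P₀ = D₁/(r − g). D₁ = 7.96 × (1 + 0.0399) = 8.2776.
P₀ = 8.2776 / (0.1224 − 0.0399) = 8.2776 / 0.0825 = 100.3346

£100.33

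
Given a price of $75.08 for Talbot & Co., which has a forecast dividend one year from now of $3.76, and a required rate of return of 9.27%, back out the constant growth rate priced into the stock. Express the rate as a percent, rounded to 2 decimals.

4.26%

From P₀ = D₁/(r − g), the implied growth is g = r − D₁/P₀.
g = 0.0927 − 3.76/75.08 = 0.0927 − 0.05008 = 0.04262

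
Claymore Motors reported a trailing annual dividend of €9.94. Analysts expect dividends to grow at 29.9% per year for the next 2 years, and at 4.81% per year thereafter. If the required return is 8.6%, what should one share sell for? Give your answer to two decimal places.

€419.40

Two-stage DDM. Project D₁…D_2 at 0.299, terminal growth 0.0481, discount at r = 0.086.
D_1 = 12.9121
D_2 = 16.7728
Terminal value at t=2: TV = D_3/(r−g) = 17.5795/(0.086−0.0481) = 463.8400
P₀ = 12.9121/(1+0.086)^1 + 16.7728/(1+0.086)^2 + 463.8400/(1+0.086)^2 = 419.3971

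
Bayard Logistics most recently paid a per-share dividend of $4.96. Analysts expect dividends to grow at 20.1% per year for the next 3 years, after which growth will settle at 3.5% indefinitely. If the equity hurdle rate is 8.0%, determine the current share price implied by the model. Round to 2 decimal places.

Two-stage DDM. Project D₁…D_3 at 0.201, terminal growth 0.035, discount at r = 0.08.
D_1 = 5.9570
D_2 = 7.1543
D_3 = 8.5923
Terminal value at t=3: TV = D_4/(r−g) = 8.8931/(0.08−0.035) = 197.6235
P₀ = 5.9570/(1+0.08)^1 + 7.1543/(1+0.08)^2 + 8.5923/(1+0.08)^3 + 197.6235/(1+0.08)^3 = 175.3501

$175.35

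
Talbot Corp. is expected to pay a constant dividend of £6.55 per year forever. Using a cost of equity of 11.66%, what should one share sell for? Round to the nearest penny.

£56.17

Zero-growth DDM (perpetuity): P₀ = D/r = 6.55 / 0.1166 = 56.1750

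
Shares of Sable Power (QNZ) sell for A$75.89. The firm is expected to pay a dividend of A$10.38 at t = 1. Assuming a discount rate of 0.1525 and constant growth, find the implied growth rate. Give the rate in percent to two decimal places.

From P₀ = D₁/(r − g), the implied growth is g = r − D₁/P₀.
g = 0.1525 − 10.38/75.89 = 0.1525 − 0.13678 = 0.01572

1.57%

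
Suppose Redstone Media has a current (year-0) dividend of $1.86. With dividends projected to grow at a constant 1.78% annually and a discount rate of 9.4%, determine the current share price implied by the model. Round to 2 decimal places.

Gordon growth model: P₀ = D₁/(r − g). D₁ = 1.86 × (1 + 0.0178) = 1.8931.
P₀ = 1.8931 / (0.094 − 0.0178) = 1.8931 / 0.0762 = 24.8439

$24.84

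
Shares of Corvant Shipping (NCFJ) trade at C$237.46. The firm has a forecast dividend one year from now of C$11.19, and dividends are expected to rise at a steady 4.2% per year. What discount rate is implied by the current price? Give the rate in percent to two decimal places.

Rearranging the constant-growth DDM: r = D₁/P₀ + g.
r = 11.1900 / 237.46 + 0.042 = 0.04712 + 0.042 = 0.08912

8.91%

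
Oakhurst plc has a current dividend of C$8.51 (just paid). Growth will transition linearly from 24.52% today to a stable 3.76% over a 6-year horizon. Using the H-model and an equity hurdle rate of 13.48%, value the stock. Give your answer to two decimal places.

C$145.37

H-model: P₀ = D₀[(1+g_L) + H(g_S−g_L)]/(r−g_L), with H = 6/2 = 3.
P₀ = 8.51 × [(1+0.0376) + 3×(0.2452−0.0376)] / (0.1348−0.0376)
   = 8.51 × 1.6604 / 0.0972 = 145.3704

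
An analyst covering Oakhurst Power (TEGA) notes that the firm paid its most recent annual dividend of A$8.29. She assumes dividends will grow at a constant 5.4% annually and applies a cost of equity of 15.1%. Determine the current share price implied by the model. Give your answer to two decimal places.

A$90.08

Gordon growth model: P₀ = D₁/(r − g). D₁ = 8.29 × (1 + 0.054) = 8.7377.
P₀ = 8.7377 / (0.151 − 0.054) = 8.7377 / 0.097 = 90.0790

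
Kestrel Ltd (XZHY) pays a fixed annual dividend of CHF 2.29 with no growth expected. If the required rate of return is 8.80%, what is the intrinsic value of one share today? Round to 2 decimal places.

Zero-growth DDM (perpetuity): P₀ = D/r = 2.29 / 0.088 = 26.0227

CHF 26.02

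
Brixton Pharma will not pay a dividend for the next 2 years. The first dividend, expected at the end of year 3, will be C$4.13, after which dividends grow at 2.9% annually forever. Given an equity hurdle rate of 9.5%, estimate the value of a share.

Deferred-dividend DDM. At t=2 the remaining stream is a growing perpetuity with first payment D_3 = 4.13.
V_2 = D_3/(r−g) = 4.13/(0.095−0.029) = 62.5758
P₀ = V_2/(1+r)^2 = 62.5758/(1+0.095)^2 = 52.1889

C$52.19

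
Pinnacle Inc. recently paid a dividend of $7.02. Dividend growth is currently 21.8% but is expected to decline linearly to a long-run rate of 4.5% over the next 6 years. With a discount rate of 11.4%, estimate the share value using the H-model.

$159.12

H-model: P₀ = D₀[(1+g_L) + H(g_S−g_L)]/(r−g_L), with H = 6/2 = 3.
P₀ = 7.02 × [(1+0.045) + 3×(0.218−0.045)] / (0.114−0.045)
   = 7.02 × 1.5640 / 0.069 = 159.1200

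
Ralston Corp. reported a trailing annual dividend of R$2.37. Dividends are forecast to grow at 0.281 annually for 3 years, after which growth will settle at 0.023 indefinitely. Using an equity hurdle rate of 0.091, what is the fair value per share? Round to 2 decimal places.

Two-stage DDM. Project D₁…D_3 at 0.281, terminal growth 0.023, discount at r = 0.091.
D_1 = 3.0360
D_2 = 3.8891
D_3 = 4.9819
Terminal value at t=3: TV = D_4/(r−g) = 5.0965/(0.091−0.023) = 74.9484
P₀ = 3.0360/(1+0.091)^1 + 3.8891/(1+0.091)^2 + 4.9819/(1+0.091)^3 + 74.9484/(1+0.091)^3 = 67.6014

R$67.60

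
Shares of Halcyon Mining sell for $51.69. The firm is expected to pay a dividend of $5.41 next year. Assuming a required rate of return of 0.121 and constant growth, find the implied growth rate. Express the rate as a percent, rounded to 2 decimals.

From P₀ = D₁/(r − g), the implied growth is g = r − D₁/P₀.
g = 0.121 − 5.41/51.69 = 0.121 − 0.10466 = 0.01634

1.63%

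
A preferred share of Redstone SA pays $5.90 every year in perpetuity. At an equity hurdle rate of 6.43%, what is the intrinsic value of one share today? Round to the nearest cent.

$91.76

Zero-growth DDM (perpetuity): P₀ = D/r = 5.90 / 0.0643 = 91.7574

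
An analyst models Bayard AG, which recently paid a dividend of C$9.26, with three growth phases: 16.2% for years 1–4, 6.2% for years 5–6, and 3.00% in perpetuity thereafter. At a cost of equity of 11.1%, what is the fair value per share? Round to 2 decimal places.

Three-stage DDM. Project D₁…D_6; terminal Gordon value at t=6 with g = 0.03; discount at r = 0.111.
D_1 = 10.7601
D_2 = 12.5033
D_3 = 14.5288
D_4 = 16.8825
D_5 = 17.9292
D_6 = 19.0408
TV_6 = 19.6120/(0.111−0.03) = 242.1234
P₀ = Σ Dₜ/(1+r)ᵗ + TV_6/(1+r)^6 = 190.9593

C$190.96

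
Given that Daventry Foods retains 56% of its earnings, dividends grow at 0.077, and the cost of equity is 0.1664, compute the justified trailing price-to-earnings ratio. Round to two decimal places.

Payout ratio b = 1 − 0.56 = 0.44.
Justified trailing P/E = b(1+g)/(r−g) = 0.44×(1+0.077)/(0.1664−0.077) = 5.3007

5.30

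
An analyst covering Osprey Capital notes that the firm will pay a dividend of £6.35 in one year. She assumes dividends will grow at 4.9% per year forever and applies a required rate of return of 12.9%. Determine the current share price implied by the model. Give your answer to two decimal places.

Gordon growth model: P₀ = D₁/(r − g), with D₁ = 6.35 given directly.
P₀ = 6.3500 / (0.129 − 0.049) = 6.3500 / 0.08 = 79.3750

£79.38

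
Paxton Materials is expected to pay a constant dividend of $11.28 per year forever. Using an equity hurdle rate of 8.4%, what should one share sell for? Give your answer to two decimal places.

$134.29

Zero-growth DDM (perpetuity): P₀ = D/r = 11.28 / 0.084 = 134.2857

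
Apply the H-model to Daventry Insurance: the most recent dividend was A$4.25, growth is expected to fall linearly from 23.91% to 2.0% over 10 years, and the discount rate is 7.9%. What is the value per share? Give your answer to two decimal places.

A$152.39

H-model: P₀ = D₀[(1+g_L) + H(g_S−g_L)]/(r−g_L), with H = 10/2 = 5.
P₀ = 4.25 × [(1+0.02) + 5×(0.2391−0.02)] / (0.079−0.02)
   = 4.25 × 2.1155 / 0.059 = 152.3877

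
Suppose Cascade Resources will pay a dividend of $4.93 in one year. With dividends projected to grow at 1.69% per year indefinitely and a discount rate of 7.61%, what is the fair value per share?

Gordon growth model: P₀ = D₁/(r − g), with D₁ = 4.93 given directly.
P₀ = 4.9300 / (0.0761 − 0.0169) = 4.9300 / 0.0592 = 83.2770

$83.28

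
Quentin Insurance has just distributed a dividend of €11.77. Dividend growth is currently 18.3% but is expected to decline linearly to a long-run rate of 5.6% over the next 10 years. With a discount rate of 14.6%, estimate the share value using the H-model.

€221.15

H-model: P₀ = D₀[(1+g_L) + H(g_S−g_L)]/(r−g_L), with H = 10/2 = 5.
P₀ = 11.77 × [(1+0.056) + 5×(0.183−0.056)] / (0.146−0.056)
   = 11.77 × 1.6910 / 0.09 = 221.1452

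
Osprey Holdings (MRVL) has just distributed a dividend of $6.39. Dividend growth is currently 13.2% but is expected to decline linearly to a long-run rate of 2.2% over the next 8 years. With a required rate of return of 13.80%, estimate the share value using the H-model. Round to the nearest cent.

H-model: P₀ = D₀[(1+g_L) + H(g_S−g_L)]/(r−g_L), with H = 8/2 = 4.
P₀ = 6.39 × [(1+0.022) + 4×(0.132−0.022)] / (0.138−0.022)
   = 6.39 × 1.4620 / 0.116 = 80.5360

$80.54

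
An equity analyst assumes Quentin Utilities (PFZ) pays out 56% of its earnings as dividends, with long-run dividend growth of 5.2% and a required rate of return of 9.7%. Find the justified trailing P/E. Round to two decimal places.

13.09

Justified trailing P/E = b(1+g)/(r−g) = 0.56×(1+0.052)/(0.097−0.052) = 13.0916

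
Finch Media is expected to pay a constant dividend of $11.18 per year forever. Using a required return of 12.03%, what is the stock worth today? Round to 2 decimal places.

$92.93

Zero-growth DDM (perpetuity): P₀ = D/r = 11.18 / 0.1203 = 92.9343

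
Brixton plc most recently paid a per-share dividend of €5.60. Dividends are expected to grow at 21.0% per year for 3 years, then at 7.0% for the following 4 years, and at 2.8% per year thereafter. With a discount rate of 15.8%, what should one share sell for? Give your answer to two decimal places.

Three-stage DDM. Project D₁…D_7; terminal Gordon value at t=7 with g = 0.028; discount at r = 0.158.
D_1 = 6.7760
D_2 = 8.1990
D_3 = 9.9207
D_4 = 10.6152
D_5 = 11.3583
D_6 = 12.1533
D_7 = 13.0041
TV_7 = 13.3682/(0.158−0.028) = 102.8322
P₀ = Σ Dₜ/(1+r)ᵗ + TV_7/(1+r)^7 = 76.2370

€76.24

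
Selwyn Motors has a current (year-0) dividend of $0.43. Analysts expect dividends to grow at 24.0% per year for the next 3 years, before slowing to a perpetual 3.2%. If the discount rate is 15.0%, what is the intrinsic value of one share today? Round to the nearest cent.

Two-stage DDM. Project D₁…D_3 at 0.24, terminal growth 0.032, discount at r = 0.15.
D_1 = 0.5332
D_2 = 0.6612
D_3 = 0.8198
Terminal value at t=3: TV = D_4/(r−g) = 0.8461/(0.15−0.032) = 7.1702
P₀ = 0.5332/(1+0.15)^1 + 0.6612/(1+0.15)^2 + 0.8198/(1+0.15)^3 + 7.1702/(1+0.15)^3 = 6.2172

$6.22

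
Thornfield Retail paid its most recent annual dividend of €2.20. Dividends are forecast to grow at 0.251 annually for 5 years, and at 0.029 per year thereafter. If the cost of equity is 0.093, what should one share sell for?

€86.27

Two-stage DDM. Project D₁…D_5 at 0.251, terminal growth 0.029, discount at r = 0.093.
D_1 = 2.7522
D_2 = 3.4430
D_3 = 4.3072
D_4 = 5.3883
D_5 = 6.7408
Terminal value at t=5: TV = D_6/(r−g) = 6.9362/(0.093−0.029) = 108.3789
P₀ = 2.7522/(1+0.093)^1 + 3.4430/(1+0.093)^2 + 4.3072/(1+0.093)^3 + 5.3883/(1+0.093)^4 + 6.7408/(1+0.093)^5 + 108.3789/(1+0.093)^5 = 86.2728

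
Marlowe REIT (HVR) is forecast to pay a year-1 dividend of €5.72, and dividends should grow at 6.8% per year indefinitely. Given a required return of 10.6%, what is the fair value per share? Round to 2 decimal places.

Gordon growth model: P₀ = D₁/(r − g), with D₁ = 5.72 given directly.
P₀ = 5.7200 / (0.106 − 0.068) = 5.7200 / 0.038 = 150.5263

€150.53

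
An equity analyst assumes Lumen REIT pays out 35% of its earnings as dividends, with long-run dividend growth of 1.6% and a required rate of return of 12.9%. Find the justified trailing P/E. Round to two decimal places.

3.15

Justified trailing P/E = b(1+g)/(r−g) = 0.35×(1+0.016)/(0.129−0.016) = 3.1469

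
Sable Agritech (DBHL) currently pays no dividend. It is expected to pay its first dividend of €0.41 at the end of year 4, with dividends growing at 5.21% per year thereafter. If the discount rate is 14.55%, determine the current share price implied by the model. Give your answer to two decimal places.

€2.92

Deferred-dividend DDM. At t=3 the remaining stream is a growing perpetuity with first payment D_4 = 0.41.
V_3 = D_4/(r−g) = 0.41/(0.1455−0.0521) = 4.3897
P₀ = V_3/(1+r)^3 = 4.3897/(1+0.1455)^3 = 2.9205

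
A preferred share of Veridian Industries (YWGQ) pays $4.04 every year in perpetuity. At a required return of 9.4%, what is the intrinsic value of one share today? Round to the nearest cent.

$42.98

Zero-growth DDM (perpetuity): P₀ = D/r = 4.04 / 0.094 = 42.9787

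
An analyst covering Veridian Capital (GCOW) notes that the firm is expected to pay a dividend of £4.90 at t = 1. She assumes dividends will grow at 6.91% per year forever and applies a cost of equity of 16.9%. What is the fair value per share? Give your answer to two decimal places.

£49.05

Gordon growth model: P₀ = D₁/(r − g), with D₁ = 4.90 given directly.
P₀ = 4.9000 / (0.169 − 0.0691) = 4.9000 / 0.0999 = 49.0490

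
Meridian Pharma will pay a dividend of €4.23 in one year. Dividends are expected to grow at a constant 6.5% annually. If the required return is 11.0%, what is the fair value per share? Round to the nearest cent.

Gordon growth model: P₀ = D₁/(r − g), with D₁ = 4.23 given directly.
P₀ = 4.2300 / (0.11 − 0.065) = 4.2300 / 0.045 = 94.0000

€94.00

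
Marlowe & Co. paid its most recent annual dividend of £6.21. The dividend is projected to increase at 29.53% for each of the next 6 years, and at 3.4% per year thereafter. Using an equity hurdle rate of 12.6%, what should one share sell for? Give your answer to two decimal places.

Two-stage DDM. Project D₁…D_6 at 0.2953, terminal growth 0.034, discount at r = 0.126.
D_1 = 8.0438
D_2 = 10.4192
D_3 = 13.4959
D_4 = 17.4813
D_5 = 22.6435
D_6 = 29.3301
Terminal value at t=6: TV = D_7/(r−g) = 30.3273/(0.126−0.034) = 329.6450
P₀ = 8.0438/(1+0.126)^1 + 10.4192/(1+0.126)^2 + 13.4959/(1+0.126)^3 + 17.4813/(1+0.126)^4 + 22.6435/(1+0.126)^5 + 29.3301/(1+0.126)^6 + 329.6450/(1+0.126)^6 = 224.3298

£224.33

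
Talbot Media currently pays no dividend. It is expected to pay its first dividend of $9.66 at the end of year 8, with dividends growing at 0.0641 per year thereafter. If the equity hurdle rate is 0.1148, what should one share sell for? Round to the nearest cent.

Deferred-dividend DDM. At t=7 the remaining stream is a growing perpetuity with first payment D_8 = 9.66.
V_7 = D_8/(r−g) = 9.66/(0.1148−0.0641) = 190.5325
P₀ = V_7/(1+r)^7 = 190.5325/(1+0.1148)^7 = 89.0411

$89.04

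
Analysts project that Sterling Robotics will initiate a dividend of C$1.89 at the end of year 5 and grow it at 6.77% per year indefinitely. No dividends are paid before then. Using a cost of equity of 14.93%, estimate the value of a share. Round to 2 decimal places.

Deferred-dividend DDM. At t=4 the remaining stream is a growing perpetuity with first payment D_5 = 1.89.
V_4 = D_5/(r−g) = 1.89/(0.1493−0.0677) = 23.1618
P₀ = V_4/(1+r)^4 = 23.1618/(1+0.1493)^4 = 13.2751

C$13.28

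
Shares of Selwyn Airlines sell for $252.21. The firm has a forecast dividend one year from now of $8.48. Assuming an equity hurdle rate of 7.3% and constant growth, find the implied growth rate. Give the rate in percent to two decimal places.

From P₀ = D₁/(r − g), the implied growth is g = r − D₁/P₀.
g = 0.073 − 8.48/252.21 = 0.073 − 0.03362 = 0.03938

3.94%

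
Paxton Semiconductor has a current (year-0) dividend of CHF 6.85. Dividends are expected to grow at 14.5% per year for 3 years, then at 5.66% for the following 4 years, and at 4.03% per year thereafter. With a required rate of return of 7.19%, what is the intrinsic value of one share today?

CHF 315.21

Three-stage DDM. Project D₁…D_7; terminal Gordon value at t=7 with g = 0.0403; discount at r = 0.0719.
D_1 = 7.8432
D_2 = 8.9805
D_3 = 10.2827
D_4 = 10.8647
D_5 = 11.4796
D_6 = 12.1294
D_7 = 12.8159
TV_7 = 13.3324/(0.0719−0.0403) = 421.9111
P₀ = Σ Dₜ/(1+r)ᵗ + TV_7/(1+r)^7 = 315.2066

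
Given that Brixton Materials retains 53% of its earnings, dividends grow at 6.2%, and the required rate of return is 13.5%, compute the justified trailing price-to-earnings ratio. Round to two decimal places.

6.84

Payout ratio b = 1 − 0.53 = 0.47.
Justified trailing P/E = b(1+g)/(r−g) = 0.47×(1+0.062)/(0.135−0.062) = 6.8375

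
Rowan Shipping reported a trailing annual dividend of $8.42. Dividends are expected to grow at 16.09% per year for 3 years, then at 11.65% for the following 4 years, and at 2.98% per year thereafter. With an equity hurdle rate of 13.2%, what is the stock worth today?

$148.27

Three-stage DDM. Project D₁…D_7; terminal Gordon value at t=7 with g = 0.0298; discount at r = 0.132.
D_1 = 9.7748
D_2 = 11.3475
D_3 = 13.1734
D_4 = 14.7081
D_5 = 16.4215
D_6 = 18.3347
D_7 = 20.4706
TV_7 = 21.0807/(0.132−0.0298) = 206.2687
P₀ = Σ Dₜ/(1+r)ᵗ + TV_7/(1+r)^7 = 148.2694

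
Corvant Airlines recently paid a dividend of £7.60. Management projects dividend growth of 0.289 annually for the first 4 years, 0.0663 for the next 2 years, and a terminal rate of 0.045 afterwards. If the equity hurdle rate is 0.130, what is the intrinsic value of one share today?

£207.18

Three-stage DDM. Project D₁…D_6; terminal Gordon value at t=6 with g = 0.045; discount at r = 0.13.
D_1 = 9.7964
D_2 = 12.6276
D_3 = 16.2769
D_4 = 20.9810
D_5 = 22.3720
D_6 = 23.8553
TV_6 = 24.9287/(0.13−0.045) = 293.2793
P₀ = Σ Dₜ/(1+r)ᵗ + TV_6/(1+r)^6 = 207.1756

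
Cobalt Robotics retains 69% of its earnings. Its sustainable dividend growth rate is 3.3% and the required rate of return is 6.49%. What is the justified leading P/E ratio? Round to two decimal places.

9.72

Payout ratio b = 1 − 0.69 = 0.31.
Justified leading P/E = b/(r−g) = 0.31/(0.0649−0.033) = 9.7179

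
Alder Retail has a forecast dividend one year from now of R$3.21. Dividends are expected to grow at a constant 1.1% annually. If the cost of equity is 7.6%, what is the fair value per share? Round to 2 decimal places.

Gordon growth model: P₀ = D₁/(r − g), with D₁ = 3.21 given directly.
P₀ = 3.2100 / (0.076 − 0.011) = 3.2100 / 0.065 = 49.3846

R$49.38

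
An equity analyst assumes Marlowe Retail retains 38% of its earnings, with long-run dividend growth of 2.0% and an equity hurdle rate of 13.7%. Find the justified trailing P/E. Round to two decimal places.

Payout ratio b = 1 − 0.38 = 0.62.
Justified trailing P/E = b(1+g)/(r−g) = 0.62×(1+0.02)/(0.137−0.02) = 5.4051

5.41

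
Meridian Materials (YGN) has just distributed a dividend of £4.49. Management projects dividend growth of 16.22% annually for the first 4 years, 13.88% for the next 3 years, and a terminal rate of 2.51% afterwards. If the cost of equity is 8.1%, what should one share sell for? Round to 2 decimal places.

Three-stage DDM. Project D₁…D_7; terminal Gordon value at t=7 with g = 0.0251; discount at r = 0.081.
D_1 = 5.2183
D_2 = 6.0647
D_3 = 7.0484
D_4 = 8.1916
D_5 = 9.3286
D_6 = 10.6234
D_7 = 12.0980
TV_7 = 12.4016/(0.081−0.0251) = 221.8537
P₀ = Σ Dₜ/(1+r)ᵗ + TV_7/(1+r)^7 = 170.1998

£170.20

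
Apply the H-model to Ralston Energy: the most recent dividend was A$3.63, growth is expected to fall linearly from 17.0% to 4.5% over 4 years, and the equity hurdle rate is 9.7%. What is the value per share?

H-model: P₀ = D₀[(1+g_L) + H(g_S−g_L)]/(r−g_L), with H = 4/2 = 2.
P₀ = 3.63 × [(1+0.045) + 2×(0.17−0.045)] / (0.097−0.045)
   = 3.63 × 1.2950 / 0.052 = 90.4010

A$90.40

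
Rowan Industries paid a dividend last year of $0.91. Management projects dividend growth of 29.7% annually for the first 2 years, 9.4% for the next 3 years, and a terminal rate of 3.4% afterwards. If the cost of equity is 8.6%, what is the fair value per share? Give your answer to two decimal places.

Three-stage DDM. Project D₁…D_5; terminal Gordon value at t=5 with g = 0.034; discount at r = 0.086.
D_1 = 1.1803
D_2 = 1.5308
D_3 = 1.6747
D_4 = 1.8321
D_5 = 2.0043
TV_5 = 2.0725/(0.086−0.034) = 39.8557
P₀ = Σ Dₜ/(1+r)ᵗ + TV_5/(1+r)^5 = 32.7203

$32.72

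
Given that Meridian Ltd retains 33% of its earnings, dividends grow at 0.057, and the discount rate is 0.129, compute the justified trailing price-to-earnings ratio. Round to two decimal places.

Payout ratio b = 1 − 0.33 = 0.67.
Justified trailing P/E = b(1+g)/(r−g) = 0.67×(1+0.057)/(0.129−0.057) = 9.8360

9.84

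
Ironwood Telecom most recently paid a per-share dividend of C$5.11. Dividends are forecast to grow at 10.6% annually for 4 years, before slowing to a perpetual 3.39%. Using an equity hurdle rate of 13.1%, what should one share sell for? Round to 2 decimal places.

Two-stage DDM. Project D₁…D_4 at 0.106, terminal growth 0.0339, discount at r = 0.131.
D_1 = 5.6517
D_2 = 6.2507
D_3 = 6.9133
D_4 = 7.6461
Terminal value at t=4: TV = D_5/(r−g) = 7.9053/(0.131−0.0339) = 81.4143
P₀ = 5.6517/(1+0.131)^1 + 6.2507/(1+0.131)^2 + 6.9133/(1+0.131)^3 + 7.6461/(1+0.131)^4 + 81.4143/(1+0.131)^4 = 69.0917

C$69.09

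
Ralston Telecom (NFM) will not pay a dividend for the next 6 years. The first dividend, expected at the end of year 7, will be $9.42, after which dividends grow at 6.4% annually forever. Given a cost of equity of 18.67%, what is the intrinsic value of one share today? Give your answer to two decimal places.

Deferred-dividend DDM. At t=6 the remaining stream is a growing perpetuity with first payment D_7 = 9.42.
V_6 = D_7/(r−g) = 9.42/(0.1867−0.064) = 76.7726
P₀ = V_6/(1+r)^6 = 76.7726/(1+0.1867)^6 = 27.4891

$27.49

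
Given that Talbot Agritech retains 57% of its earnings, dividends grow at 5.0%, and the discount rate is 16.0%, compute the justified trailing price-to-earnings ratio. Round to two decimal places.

4.10

Payout ratio b = 1 − 0.57 = 0.43.
Justified trailing P/E = b(1+g)/(r−g) = 0.43×(1+0.05)/(0.16−0.05) = 4.1045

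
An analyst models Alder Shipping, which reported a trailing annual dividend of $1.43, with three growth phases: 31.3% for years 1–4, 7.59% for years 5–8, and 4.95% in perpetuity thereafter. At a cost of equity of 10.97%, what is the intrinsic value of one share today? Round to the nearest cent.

Three-stage DDM. Project D₁…D_8; terminal Gordon value at t=8 with g = 0.0495; discount at r = 0.1097.
D_1 = 1.8776
D_2 = 2.4653
D_3 = 3.2369
D_4 = 4.2501
D_5 = 4.5726
D_6 = 4.9197
D_7 = 5.2931
D_8 = 5.6949
TV_8 = 5.9767/(0.1097−0.0495) = 99.2815
P₀ = Σ Dₜ/(1+r)ᵗ + TV_8/(1+r)^8 = 62.4221

$62.42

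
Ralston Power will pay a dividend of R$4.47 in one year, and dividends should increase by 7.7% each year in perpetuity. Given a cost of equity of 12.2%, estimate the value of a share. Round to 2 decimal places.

Gordon growth model: P₀ = D₁/(r − g), with D₁ = 4.47 given directly.
P₀ = 4.4700 / (0.122 − 0.077) = 4.4700 / 0.045 = 99.3333

R$99.33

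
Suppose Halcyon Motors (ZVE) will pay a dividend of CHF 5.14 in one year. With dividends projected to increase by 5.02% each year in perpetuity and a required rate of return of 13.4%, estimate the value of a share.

CHF 61.34

Gordon growth model: P₀ = D₁/(r − g), with D₁ = 5.14 given directly.
P₀ = 5.1400 / (0.134 − 0.0502) = 5.1400 / 0.0838 = 61.3365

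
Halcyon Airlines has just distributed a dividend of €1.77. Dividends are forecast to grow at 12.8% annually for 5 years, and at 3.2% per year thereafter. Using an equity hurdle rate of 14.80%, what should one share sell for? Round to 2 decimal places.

Two-stage DDM. Project D₁…D_5 at 0.128, terminal growth 0.032, discount at r = 0.148.
D_1 = 1.9966
D_2 = 2.2521
D_3 = 2.5404
D_4 = 2.8656
D_5 = 3.2324
Terminal value at t=5: TV = D_6/(r−g) = 3.3358/(0.148−0.032) = 28.7568
P₀ = 1.9966/(1+0.148)^1 + 2.2521/(1+0.148)^2 + 2.5404/(1+0.148)^3 + 2.8656/(1+0.148)^4 + 3.2324/(1+0.148)^5 + 28.7568/(1+0.148)^5 = 22.8202

€22.82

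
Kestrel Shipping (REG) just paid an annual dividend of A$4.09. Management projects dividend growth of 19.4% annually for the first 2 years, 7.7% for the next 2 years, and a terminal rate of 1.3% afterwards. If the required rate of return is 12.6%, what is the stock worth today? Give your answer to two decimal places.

A$55.26

Three-stage DDM. Project D₁…D_4; terminal Gordon value at t=4 with g = 0.013; discount at r = 0.126.
D_1 = 4.8835
D_2 = 5.8309
D_3 = 6.2798
D_4 = 6.7634
TV_4 = 6.8513/(0.126−0.013) = 60.6309
P₀ = Σ Dₜ/(1+r)ᵗ + TV_4/(1+r)^4 = 55.2594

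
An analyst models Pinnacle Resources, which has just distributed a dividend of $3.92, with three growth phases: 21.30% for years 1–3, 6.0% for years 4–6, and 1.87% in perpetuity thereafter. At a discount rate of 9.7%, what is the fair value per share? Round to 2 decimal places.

$91.48

Three-stage DDM. Project D₁…D_6; terminal Gordon value at t=6 with g = 0.0187; discount at r = 0.097.
D_1 = 4.7550
D_2 = 5.7678
D_3 = 6.9963
D_4 = 7.4161
D_5 = 7.8610
D_6 = 8.3327
TV_6 = 8.4885/(0.097−0.0187) = 108.4103
P₀ = Σ Dₜ/(1+r)ᵗ + TV_6/(1+r)^6 = 91.4832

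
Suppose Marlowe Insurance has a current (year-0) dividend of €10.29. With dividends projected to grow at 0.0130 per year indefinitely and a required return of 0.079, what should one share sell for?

€157.94

Gordon growth model: P₀ = D₁/(r − g). D₁ = 10.29 × (1 + 0.013) = 10.4238.
P₀ = 10.4238 / (0.079 − 0.013) = 10.4238 / 0.066 = 157.9359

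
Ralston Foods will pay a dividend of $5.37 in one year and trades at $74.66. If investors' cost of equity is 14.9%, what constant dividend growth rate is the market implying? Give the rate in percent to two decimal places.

From P₀ = D₁/(r − g), the implied growth is g = r − D₁/P₀.
g = 0.149 − 5.37/74.66 = 0.149 − 0.07193 = 0.07707

7.71%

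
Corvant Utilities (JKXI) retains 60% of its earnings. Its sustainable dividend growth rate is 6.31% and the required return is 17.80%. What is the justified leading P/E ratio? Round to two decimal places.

3.48

Payout ratio b = 1 − 0.60 = 0.40.
Justified leading P/E = b/(r−g) = 0.40/(0.178−0.0631) = 3.4813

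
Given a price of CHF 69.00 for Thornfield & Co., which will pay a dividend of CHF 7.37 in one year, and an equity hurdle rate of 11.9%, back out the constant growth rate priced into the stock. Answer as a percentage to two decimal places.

From P₀ = D₁/(r − g), the implied growth is g = r − D₁/P₀.
g = 0.119 − 7.37/69.00 = 0.119 − 0.10681 = 0.01219

1.22%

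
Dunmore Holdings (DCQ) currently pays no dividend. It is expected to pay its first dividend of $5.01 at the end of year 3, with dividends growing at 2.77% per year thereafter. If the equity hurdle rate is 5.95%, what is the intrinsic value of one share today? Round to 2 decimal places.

Deferred-dividend DDM. At t=2 the remaining stream is a growing perpetuity with first payment D_3 = 5.01.
V_2 = D_3/(r−g) = 5.01/(0.0595−0.0277) = 157.5472
P₀ = V_2/(1+r)^2 = 157.5472/(1+0.0595)^2 = 140.3488

$140.35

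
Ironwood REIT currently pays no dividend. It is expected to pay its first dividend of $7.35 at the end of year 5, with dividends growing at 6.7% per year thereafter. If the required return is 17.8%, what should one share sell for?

Deferred-dividend DDM. At t=4 the remaining stream is a growing perpetuity with first payment D_5 = 7.35.
V_4 = D_5/(r−g) = 7.35/(0.178−0.067) = 66.2162
P₀ = V_4/(1+r)^4 = 66.2162/(1+0.178)^4 = 34.3861

$34.39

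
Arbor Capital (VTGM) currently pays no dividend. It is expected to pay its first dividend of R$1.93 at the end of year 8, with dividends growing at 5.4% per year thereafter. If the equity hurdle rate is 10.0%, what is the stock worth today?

Deferred-dividend DDM. At t=7 the remaining stream is a growing perpetuity with first payment D_8 = 1.93.
V_7 = D_8/(r−g) = 1.93/(0.1−0.054) = 41.9565
P₀ = V_7/(1+r)^7 = 41.9565/(1+0.1)^7 = 21.5303

R$21.53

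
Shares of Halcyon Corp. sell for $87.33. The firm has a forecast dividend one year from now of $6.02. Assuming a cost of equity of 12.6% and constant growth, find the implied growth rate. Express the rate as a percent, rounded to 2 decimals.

From P₀ = D₁/(r − g), the implied growth is g = r − D₁/P₀.
g = 0.126 − 6.02/87.33 = 0.126 − 0.06893 = 0.05707

5.71%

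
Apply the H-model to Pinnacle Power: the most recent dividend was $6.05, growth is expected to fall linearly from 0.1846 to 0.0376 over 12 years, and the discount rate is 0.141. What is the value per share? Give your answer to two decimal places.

H-model: P₀ = D₀[(1+g_L) + H(g_S−g_L)]/(r−g_L), with H = 12/2 = 6.
P₀ = 6.05 × [(1+0.0376) + 6×(0.1846−0.0376)] / (0.141−0.0376)
   = 6.05 × 1.9196 / 0.1034 = 112.3170

$112.32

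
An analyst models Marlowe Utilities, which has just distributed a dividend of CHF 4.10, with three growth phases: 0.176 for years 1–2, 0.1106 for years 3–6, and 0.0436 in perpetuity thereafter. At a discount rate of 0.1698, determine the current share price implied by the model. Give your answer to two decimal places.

CHF 50.68

Three-stage DDM. Project D₁…D_6; terminal Gordon value at t=6 with g = 0.0436; discount at r = 0.1698.
D_1 = 4.8216
D_2 = 5.6702
D_3 = 6.2973
D_4 = 6.9938
D_5 = 7.7673
D_6 = 8.6264
TV_6 = 9.0025/(0.1698−0.0436) = 71.3352
P₀ = Σ Dₜ/(1+r)ᵗ + TV_6/(1+r)^6 = 50.6839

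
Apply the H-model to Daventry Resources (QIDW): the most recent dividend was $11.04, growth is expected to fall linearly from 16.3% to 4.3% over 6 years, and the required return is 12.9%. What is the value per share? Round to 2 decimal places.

$180.11

H-model: P₀ = D₀[(1+g_L) + H(g_S−g_L)]/(r−g_L), with H = 6/2 = 3.
P₀ = 11.04 × [(1+0.043) + 3×(0.163−0.043)] / (0.129−0.043)
   = 11.04 × 1.4030 / 0.086 = 180.1060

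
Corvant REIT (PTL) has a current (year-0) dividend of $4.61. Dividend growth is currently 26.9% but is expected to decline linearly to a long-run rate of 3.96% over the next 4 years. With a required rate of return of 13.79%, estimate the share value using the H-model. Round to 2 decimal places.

H-model: P₀ = D₀[(1+g_L) + H(g_S−g_L)]/(r−g_L), with H = 4/2 = 2.
P₀ = 4.61 × [(1+0.0396) + 2×(0.269−0.0396)] / (0.1379−0.0396)
   = 4.61 × 1.4984 / 0.0983 = 70.2708

$70.27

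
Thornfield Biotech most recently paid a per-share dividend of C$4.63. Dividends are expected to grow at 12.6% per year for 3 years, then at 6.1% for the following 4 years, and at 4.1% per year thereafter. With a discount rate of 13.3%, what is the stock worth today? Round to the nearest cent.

C$68.73

Three-stage DDM. Project D₁…D_7; terminal Gordon value at t=7 with g = 0.041; discount at r = 0.133.
D_1 = 5.2134
D_2 = 5.8703
D_3 = 6.6099
D_4 = 7.0131
D_5 = 7.4409
D_6 = 7.8948
D_7 = 8.3764
TV_7 = 8.7198/(0.133−0.041) = 94.7809
P₀ = Σ Dₜ/(1+r)ᵗ + TV_7/(1+r)^7 = 68.7344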